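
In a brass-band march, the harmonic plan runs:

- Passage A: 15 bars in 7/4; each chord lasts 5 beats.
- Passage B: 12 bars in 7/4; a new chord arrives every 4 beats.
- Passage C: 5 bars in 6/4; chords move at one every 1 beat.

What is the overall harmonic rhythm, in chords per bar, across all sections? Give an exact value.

A: 15 bars of 7 beats is 105 beats; at 5 beats each that's 21 chords.
B: 12 bars of 7 beats is 84 beats; at 4 beats each that's 21 chords.
C: 5 bars of 6 beats is 30 beats; at 1 beat each that's 30 chords.
Overall: 72 chords over 32 bars → 72/32 = 2.25 chords per bar.

2.25 chords per bar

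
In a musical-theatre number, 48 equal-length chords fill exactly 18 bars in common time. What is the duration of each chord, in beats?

18 bars × 4 beats/bar = 72 beats total.
72 beats ÷ 48 chords = 1.5 beats per chord.
(That is a dotted quarter note.)

1.5 beats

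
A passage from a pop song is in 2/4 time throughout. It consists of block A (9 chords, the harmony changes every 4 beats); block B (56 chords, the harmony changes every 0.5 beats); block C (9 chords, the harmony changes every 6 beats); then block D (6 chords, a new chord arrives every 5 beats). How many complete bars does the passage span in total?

A: 9 × 4 = 36 beats = 18 bars.
B: 56 × 0.5 = 28 beats = 14 bars.
C: 9 × 6 = 54 beats = 27 bars.
D: 6 × 5 = 30 beats = 15 bars.
Total: 18 + 14 + 27 + 15 = 74 bars.

74 bars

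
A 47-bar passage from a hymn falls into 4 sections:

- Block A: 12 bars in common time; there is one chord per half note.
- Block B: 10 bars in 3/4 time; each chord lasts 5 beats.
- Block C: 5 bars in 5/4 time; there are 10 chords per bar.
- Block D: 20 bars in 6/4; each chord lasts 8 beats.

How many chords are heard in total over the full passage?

95 chords

A: 12·4 = 48 beats, 48/2 = 24 chords.
B: 10·3 = 30 beats, 30/5 = 6 chords.
C: 5·5 = 25 beats, 25/0.5 = 50 chords.
D: 20·6 = 120 beats, 120/8 = 15 chords.
Total: 24 + 6 + 50 + 15 = 95.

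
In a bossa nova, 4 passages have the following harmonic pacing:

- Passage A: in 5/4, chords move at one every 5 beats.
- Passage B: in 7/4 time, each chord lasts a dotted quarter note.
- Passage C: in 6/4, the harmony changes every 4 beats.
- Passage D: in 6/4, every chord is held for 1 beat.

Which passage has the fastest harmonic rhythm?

A: 5/5 = 1 chord/bar.
B: 7/1.5 = 14/3 chords/bar.
C: 6/4 = 1.5 chords/bar.
D: 6/1 = 6 chords/bar.
Fastest is D at 6 chords/bar.

Passage D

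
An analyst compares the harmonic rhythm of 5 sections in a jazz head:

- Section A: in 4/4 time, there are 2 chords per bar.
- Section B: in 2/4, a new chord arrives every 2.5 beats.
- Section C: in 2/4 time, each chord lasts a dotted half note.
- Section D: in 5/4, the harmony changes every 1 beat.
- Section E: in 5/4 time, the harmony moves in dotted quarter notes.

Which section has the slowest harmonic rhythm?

A: each chord is 2 beats in 4/4, so 2 per bar.
B: each chord is 2.5 beats in 2/4, so 0.8 per bar.
C: each chord is 3 beats in 2/4, so 2/3 per bar.
D: each chord is 1 beat in 5/4, so 5 per bar.
E: each chord is 1.5 beats in 5/4, so 10/3 per bar.
Slowest is C at 2/3 chords/bar.

Section C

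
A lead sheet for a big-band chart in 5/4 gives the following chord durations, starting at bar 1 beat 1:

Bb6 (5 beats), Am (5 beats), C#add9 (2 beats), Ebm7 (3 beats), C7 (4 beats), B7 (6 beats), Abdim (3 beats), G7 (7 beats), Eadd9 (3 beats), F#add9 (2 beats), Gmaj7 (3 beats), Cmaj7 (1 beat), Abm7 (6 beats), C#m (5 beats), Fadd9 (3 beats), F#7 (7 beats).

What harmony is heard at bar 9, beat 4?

Beat 4 of bar 9 is beat (9−1)×5 + 4 = 44 overall.
Running totals: Bb6 ends at 5, Am ends at 10, C#add9 ends at 12, Ebm7 ends at 15, C7 ends at 19, B7 ends at 25, Abdim ends at 28, G7 ends at 35, Eadd9 ends at 38, F#add9 ends at 40, Gmaj7 ends at 43, Cmaj7 ends at 44.
Beat 44 falls within Cmaj7.

Cmaj7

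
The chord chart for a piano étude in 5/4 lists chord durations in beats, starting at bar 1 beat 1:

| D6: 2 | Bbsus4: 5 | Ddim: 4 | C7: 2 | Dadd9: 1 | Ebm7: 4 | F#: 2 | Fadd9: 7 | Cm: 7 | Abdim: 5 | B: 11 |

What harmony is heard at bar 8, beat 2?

Beat 2 of bar 8 is beat (8−1)×5 + 2 = 37 overall.
Running totals: D6 ends at 2, Bbsus4 ends at 7, Ddim ends at 11, C7 ends at 13, Dadd9 ends at 14, Ebm7 ends at 18, F# ends at 20, Fadd9 ends at 27, Cm ends at 34, Abdim ends at 39.
Beat 37 falls within Abdim.

Abdim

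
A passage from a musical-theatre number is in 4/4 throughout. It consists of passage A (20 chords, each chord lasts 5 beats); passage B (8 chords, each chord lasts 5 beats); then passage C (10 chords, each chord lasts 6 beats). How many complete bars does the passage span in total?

A: 20 × 5 = 100 beats = 25 bars.
B: 8 × 5 = 40 beats = 10 bars.
C: 10 × 6 = 60 beats = 15 bars.
Total: 25 + 10 + 15 = 50 bars.

50 bars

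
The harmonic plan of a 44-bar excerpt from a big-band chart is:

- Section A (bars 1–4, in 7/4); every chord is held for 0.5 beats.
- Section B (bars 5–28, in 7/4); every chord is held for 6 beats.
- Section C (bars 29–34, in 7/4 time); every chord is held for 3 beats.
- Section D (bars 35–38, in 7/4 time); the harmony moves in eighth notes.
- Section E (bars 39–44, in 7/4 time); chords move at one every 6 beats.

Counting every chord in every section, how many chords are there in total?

161 chords

A: 4·7 = 28 beats, 28/0.5 = 56 chords.
B: 24·7 = 168 beats, 168/6 = 28 chords.
C: 6·7 = 42 beats, 42/3 = 14 chords.
D: 4·7 = 28 beats, 28/0.5 = 56 chords.
E: 6·7 = 42 beats, 42/6 = 7 chords.
Total: 56 + 28 + 14 + 56 + 7 = 161.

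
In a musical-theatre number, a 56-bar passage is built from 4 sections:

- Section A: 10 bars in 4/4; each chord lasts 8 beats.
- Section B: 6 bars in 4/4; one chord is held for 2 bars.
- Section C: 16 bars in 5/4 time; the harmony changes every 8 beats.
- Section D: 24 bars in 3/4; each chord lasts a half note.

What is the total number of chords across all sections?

54 chords

A: 10 bars × 4 beats = 40 beats; 8 beats/chord → 5 chords.
B: 6 bars × 4 beats = 24 beats; 8 beats/chord → 3 chords.
C: 16 bars × 5 beats = 80 beats; 8 beats/chord → 10 chords.
D: 24 bars × 3 beats = 72 beats; 2 beats/chord → 36 chords.
Total: 5 + 3 + 10 + 36 = 54.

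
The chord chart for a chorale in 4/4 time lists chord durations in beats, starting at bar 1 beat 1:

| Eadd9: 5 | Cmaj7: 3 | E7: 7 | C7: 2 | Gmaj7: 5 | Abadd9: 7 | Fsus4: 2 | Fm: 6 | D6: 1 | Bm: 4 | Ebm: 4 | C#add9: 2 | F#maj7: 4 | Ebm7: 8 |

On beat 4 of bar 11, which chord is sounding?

Beat 4 of bar 11 is beat (11−1)×4 + 4 = 44 overall.
Running totals: Eadd9 ends at 5, Cmaj7 ends at 8, E7 ends at 15, C7 ends at 17, Gmaj7 ends at 22, Abadd9 ends at 29, Fsus4 ends at 31, Fm ends at 37, D6 ends at 38, Bm ends at 42, Ebm ends at 46.
Beat 44 falls within Ebm.

Ebm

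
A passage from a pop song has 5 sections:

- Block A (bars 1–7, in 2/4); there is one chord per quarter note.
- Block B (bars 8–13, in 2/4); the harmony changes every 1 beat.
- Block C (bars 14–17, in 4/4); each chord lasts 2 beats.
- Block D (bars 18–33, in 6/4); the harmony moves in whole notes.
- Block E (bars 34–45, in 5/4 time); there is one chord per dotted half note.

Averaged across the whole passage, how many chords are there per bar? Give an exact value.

26/15 chords per bar

A: 7 × 2 = 14 beats ÷ 1 = 14 chords.
B: 6 × 2 = 12 beats ÷ 1 = 12 chords.
C: 4 × 4 = 16 beats ÷ 2 = 8 chords.
D: 16 × 6 = 96 beats ÷ 4 = 24 chords.
E: 12 × 5 = 60 beats ÷ 3 = 20 chords.
Overall: 78 chords over 45 bars → 78/45 = 26/15 chords per bar.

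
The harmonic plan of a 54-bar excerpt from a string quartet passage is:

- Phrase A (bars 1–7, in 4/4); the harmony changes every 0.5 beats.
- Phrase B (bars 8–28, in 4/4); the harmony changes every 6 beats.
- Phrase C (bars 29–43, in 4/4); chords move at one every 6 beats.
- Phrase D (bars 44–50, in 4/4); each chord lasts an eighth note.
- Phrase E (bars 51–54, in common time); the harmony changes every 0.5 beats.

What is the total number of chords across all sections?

168 chords

A: 7·4 = 28 beats, 28/0.5 = 56 chords.
B: 21·4 = 84 beats, 84/6 = 14 chords.
C: 15·4 = 60 beats, 60/6 = 10 chords.
D: 7·4 = 28 beats, 28/0.5 = 56 chords.
E: 4·4 = 16 beats, 16/0.5 = 32 chords.
Total: 56 + 14 + 10 + 56 + 32 = 168.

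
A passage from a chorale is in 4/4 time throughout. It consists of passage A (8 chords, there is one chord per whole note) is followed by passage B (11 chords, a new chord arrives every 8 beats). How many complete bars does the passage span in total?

30 bars

A: 8 × 4 = 32 beats = 8 bars.
B: 11 × 8 = 88 beats = 22 bars.
Total: 8 + 22 = 30 bars.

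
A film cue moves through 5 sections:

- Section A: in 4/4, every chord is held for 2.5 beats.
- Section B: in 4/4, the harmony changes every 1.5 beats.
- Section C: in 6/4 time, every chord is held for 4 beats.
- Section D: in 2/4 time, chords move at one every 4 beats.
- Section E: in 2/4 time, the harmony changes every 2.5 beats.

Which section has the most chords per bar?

Section B

A: each chord is 2.5 beats in 4/4, so 1.6 per bar.
B: each chord is 1.5 beats in 4/4, so 8/3 per bar.
C: each chord is 4 beats in 6/4, so 1.5 per bar.
D: each chord is 4 beats in 2/4, so 0.5 per bar.
E: each chord is 2.5 beats in 2/4, so 0.8 per bar.
Fastest is B at 8/3 chords/bar.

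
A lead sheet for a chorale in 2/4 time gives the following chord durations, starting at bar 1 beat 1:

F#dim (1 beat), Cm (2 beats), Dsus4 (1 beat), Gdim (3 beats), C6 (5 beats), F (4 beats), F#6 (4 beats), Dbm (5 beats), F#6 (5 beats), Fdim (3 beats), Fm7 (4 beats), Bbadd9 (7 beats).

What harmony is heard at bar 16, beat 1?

Fdim

Beat 1 of bar 16 is beat (16−1)×2 + 1 = 31 overall.
Running totals: F#dim ends at 1, Cm ends at 3, Dsus4 ends at 4, Gdim ends at 7, C6 ends at 12, F ends at 16, F#6 ends at 20, Dbm ends at 25, F#6 ends at 30, Fdim ends at 33.
Beat 31 falls within Fdim.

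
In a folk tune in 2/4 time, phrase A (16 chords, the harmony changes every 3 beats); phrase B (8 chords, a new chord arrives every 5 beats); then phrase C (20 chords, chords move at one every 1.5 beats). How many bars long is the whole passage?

A: 16 × 3 = 48 beats = 24 bars.
B: 8 × 5 = 40 beats = 20 bars.
C: 20 × 1.5 = 30 beats = 15 bars.
Total: 24 + 20 + 15 = 59 bars.

59 bars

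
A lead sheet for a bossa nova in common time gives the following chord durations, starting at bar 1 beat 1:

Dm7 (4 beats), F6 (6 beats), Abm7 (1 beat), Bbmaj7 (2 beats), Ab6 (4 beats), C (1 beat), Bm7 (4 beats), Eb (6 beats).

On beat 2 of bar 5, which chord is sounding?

Beat 2 of bar 5 is beat (5−1)×4 + 2 = 18 overall.
Running totals: Dm7 ends at 4, F6 ends at 10, Abm7 ends at 11, Bbmaj7 ends at 13, Ab6 ends at 17, C ends at 18.
Beat 18 falls within C.

C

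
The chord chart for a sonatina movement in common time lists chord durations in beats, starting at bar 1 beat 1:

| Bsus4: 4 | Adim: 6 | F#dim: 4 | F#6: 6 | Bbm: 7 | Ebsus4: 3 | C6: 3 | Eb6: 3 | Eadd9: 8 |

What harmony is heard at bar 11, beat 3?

Eadd9

Beat 3 of bar 11 is beat (11−1)×4 + 3 = 43 overall.
Running totals: Bsus4 ends at 4, Adim ends at 10, F#dim ends at 14, F#6 ends at 20, Bbm ends at 27, Ebsus4 ends at 30, C6 ends at 33, Eb6 ends at 36, Eadd9 ends at 44.
Beat 43 falls within Eadd9.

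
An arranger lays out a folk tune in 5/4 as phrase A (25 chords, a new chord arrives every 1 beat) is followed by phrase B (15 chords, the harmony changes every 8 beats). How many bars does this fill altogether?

A: 25 × 1 = 25 beats = 5 bars.
B: 15 × 8 = 120 beats = 24 bars.
Total: 5 + 24 = 29 bars.

29 bars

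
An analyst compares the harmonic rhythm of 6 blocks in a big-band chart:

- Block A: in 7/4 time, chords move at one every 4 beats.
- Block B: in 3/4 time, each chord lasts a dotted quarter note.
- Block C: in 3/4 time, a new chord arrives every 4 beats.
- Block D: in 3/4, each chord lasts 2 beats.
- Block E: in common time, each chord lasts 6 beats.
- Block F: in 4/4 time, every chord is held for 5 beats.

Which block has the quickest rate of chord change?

Block B

A: 7 beats/bar ÷ 4 beats/chord = 1.75 chords/bar.
B: 3 beats/bar ÷ 1.5 beats/chord = 2 chords/bar.
C: 3 beats/bar ÷ 4 beats/chord = 0.75 chords/bar.
D: 3 beats/bar ÷ 2 beats/chord = 1.5 chords/bar.
E: 4 beats/bar ÷ 6 beats/chord = 2/3 chords/bar.
F: 4 beats/bar ÷ 5 beats/chord = 0.8 chords/bar.
Fastest is B at 2 chords/bar.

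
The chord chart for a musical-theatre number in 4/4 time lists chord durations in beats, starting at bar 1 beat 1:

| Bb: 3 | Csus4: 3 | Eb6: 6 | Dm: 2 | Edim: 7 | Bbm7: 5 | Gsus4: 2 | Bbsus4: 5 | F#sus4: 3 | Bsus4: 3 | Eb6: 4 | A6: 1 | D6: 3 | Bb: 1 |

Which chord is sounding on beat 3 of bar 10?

Bsus4

Beat 3 of bar 10 is beat (10−1)×4 + 3 = 39 overall.
Running totals: Bb ends at 3, Csus4 ends at 6, Eb6 ends at 12, Dm ends at 14, Edim ends at 21, Bbm7 ends at 26, Gsus4 ends at 28, Bbsus4 ends at 33, F#sus4 ends at 36, Bsus4 ends at 39.
Beat 39 falls within Bsus4.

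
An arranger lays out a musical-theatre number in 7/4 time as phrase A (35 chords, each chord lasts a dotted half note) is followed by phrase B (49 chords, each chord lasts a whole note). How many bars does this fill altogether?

A: 35 × 3 = 105 beats = 15 bars.
B: 49 × 4 = 196 beats = 28 bars.
Total: 15 + 28 = 43 bars.

43 bars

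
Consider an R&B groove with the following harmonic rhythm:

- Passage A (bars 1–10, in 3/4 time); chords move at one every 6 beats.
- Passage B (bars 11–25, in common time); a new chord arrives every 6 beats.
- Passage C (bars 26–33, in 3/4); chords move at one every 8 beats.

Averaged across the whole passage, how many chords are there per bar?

A: 10 bars of 3 beats is 30 beats; at 6 beats each that's 5 chords.
B: 15 bars of 4 beats is 60 beats; at 6 beats each that's 10 chords.
C: 8 bars of 3 beats is 24 beats; at 8 beats each that's 3 chords.
Overall: 18 chords over 33 bars → 18/33 = 6/11 chords per bar.

6/11 chords per bar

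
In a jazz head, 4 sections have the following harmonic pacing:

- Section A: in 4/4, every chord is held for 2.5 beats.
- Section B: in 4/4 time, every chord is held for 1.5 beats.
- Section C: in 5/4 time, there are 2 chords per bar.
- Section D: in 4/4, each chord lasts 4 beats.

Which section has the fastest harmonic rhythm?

Section B

A: 4/2.5 = 1.6 chords/bar.
B: 4/1.5 = 8/3 chords/bar.
C: 5/2.5 = 2 chords/bar.
D: 4/4 = 1 chord/bar.
Fastest is B at 8/3 chords/bar.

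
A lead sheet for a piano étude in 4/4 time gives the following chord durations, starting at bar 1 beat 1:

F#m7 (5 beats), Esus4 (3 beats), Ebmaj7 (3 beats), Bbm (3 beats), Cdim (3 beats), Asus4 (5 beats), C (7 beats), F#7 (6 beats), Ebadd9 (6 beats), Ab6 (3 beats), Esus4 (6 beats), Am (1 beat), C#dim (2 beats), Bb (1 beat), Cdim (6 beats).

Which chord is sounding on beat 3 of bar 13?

Beat 3 of bar 13 is beat (13−1)×4 + 3 = 51 overall.
Running totals: F#m7 ends at 5, Esus4 ends at 8, Ebmaj7 ends at 11, Bbm ends at 14, Cdim ends at 17, Asus4 ends at 22, C ends at 29, F#7 ends at 35, Ebadd9 ends at 41, Ab6 ends at 44, Esus4 ends at 50, Am ends at 51.
Beat 51 falls within Am.

Am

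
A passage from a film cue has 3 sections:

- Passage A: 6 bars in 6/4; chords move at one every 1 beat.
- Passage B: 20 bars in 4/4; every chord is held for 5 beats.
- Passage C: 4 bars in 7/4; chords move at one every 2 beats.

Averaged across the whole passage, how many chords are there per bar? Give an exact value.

2.2 chords per bar

A: 6 × 6 = 36 beats ÷ 1 = 36 chords.
B: 20 × 4 = 80 beats ÷ 5 = 16 chords.
C: 4 × 7 = 28 beats ÷ 2 = 14 chords.
Overall: 66 chords over 30 bars → 66/30 = 2.2 chords per bar.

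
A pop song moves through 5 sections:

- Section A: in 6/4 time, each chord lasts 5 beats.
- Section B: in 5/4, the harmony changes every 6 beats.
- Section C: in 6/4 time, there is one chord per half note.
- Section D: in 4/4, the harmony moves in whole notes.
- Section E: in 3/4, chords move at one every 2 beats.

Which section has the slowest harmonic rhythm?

Section B

A: each chord is 5 beats in 6/4, so 1.2 per bar.
B: each chord is 6 beats in 5/4, so 5/6 per bar.
C: each chord is 2 beats in 6/4, so 3 per bar.
D: each chord is 4 beats in 4/4, so 1 per bar.
E: each chord is 2 beats in 3/4, so 1.5 per bar.
Slowest is B at 5/6 chords/bar.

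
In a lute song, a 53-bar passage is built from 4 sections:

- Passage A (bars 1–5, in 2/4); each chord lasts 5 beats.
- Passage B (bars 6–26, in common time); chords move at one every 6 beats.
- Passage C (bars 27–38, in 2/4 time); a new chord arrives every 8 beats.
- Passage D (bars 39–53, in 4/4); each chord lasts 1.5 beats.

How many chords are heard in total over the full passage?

A: 5·2 = 10 beats, 10/5 = 2 chords.
B: 21·4 = 84 beats, 84/6 = 14 chords.
C: 12·2 = 24 beats, 24/8 = 3 chords.
D: 15·4 = 60 beats, 60/1.5 = 40 chords.
Total: 2 + 14 + 3 + 40 = 59.

59 chords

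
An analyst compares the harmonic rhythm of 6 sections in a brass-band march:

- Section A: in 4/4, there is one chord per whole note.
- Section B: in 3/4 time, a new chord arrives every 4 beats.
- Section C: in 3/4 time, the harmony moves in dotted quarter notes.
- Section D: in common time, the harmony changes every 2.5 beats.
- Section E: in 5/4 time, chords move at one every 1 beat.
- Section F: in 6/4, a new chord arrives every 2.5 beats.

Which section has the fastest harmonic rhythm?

A: each chord is 4 beats in 4/4, so 1 per bar.
B: each chord is 4 beats in 3/4, so 0.75 per bar.
C: each chord is 1.5 beats in 3/4, so 2 per bar.
D: each chord is 2.5 beats in 4/4, so 1.6 per bar.
E: each chord is 1 beat in 5/4, so 5 per bar.
F: each chord is 2.5 beats in 6/4, so 2.4 per bar.
Fastest is E at 5 chords/bar.

Section E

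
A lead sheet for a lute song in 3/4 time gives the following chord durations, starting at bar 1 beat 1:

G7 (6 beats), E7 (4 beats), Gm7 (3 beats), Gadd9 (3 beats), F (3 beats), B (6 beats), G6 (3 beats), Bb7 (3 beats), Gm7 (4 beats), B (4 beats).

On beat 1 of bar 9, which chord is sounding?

B

Beat 1 of bar 9 is beat (9−1)×3 + 1 = 25 overall.
Running totals: G7 ends at 6, E7 ends at 10, Gm7 ends at 13, Gadd9 ends at 16, F ends at 19, B ends at 25.
Beat 25 falls within B.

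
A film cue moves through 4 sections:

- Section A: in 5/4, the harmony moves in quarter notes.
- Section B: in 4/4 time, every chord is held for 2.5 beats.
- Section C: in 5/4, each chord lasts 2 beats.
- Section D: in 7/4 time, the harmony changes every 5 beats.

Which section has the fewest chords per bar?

A: 5 beats/bar ÷ 1 beat/chord = 5 chords/bar.
B: 4 beats/bar ÷ 2.5 beats/chord = 1.6 chords/bar.
C: 5 beats/bar ÷ 2 beats/chord = 2.5 chords/bar.
D: 7 beats/bar ÷ 5 beats/chord = 1.4 chords/bar.
Slowest is D at 1.4 chords/bar.

Section D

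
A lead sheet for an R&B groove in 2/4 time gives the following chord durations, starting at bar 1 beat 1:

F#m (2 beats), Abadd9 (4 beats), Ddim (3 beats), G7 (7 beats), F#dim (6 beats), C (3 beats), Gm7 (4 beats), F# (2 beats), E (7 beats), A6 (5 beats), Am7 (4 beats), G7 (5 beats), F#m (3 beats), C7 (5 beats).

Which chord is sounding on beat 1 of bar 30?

Beat 1 of bar 30 is beat (30−1)×2 + 1 = 59 overall.
Running totals: F#m ends at 2, Abadd9 ends at 6, Ddim ends at 9, G7 ends at 16, F#dim ends at 22, C ends at 25, Gm7 ends at 29, F# ends at 31, E ends at 38, A6 ends at 43, Am7 ends at 47, G7 ends at 52, F#m ends at 55, C7 ends at 60.
Beat 59 falls within C7.

C7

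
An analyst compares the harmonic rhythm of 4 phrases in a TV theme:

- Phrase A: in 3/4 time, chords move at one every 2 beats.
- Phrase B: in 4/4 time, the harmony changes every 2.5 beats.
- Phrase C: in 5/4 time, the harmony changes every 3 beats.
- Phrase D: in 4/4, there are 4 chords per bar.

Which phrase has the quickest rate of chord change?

Phrase D

A: 3 beats/bar ÷ 2 beats/chord = 1.5 chords/bar.
B: 4 beats/bar ÷ 2.5 beats/chord = 1.6 chords/bar.
C: 5 beats/bar ÷ 3 beats/chord = 5/3 chords/bar.
D: 4 beats/bar ÷ 1 beat/chord = 4 chords/bar.
Fastest is D at 4 chords/bar.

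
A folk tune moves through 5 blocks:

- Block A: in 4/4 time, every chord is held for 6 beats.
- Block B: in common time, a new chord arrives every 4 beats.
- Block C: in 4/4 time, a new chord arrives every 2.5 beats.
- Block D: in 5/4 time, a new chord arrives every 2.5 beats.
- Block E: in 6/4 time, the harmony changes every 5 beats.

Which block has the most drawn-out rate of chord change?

Block A

A: 4/6 = 2/3 chords/bar.
B: 4/4 = 1 chord/bar.
C: 4/2.5 = 1.6 chords/bar.
D: 5/2.5 = 2 chords/bar.
E: 6/5 = 1.2 chords/bar.
Slowest is A at 2/3 chords/bar.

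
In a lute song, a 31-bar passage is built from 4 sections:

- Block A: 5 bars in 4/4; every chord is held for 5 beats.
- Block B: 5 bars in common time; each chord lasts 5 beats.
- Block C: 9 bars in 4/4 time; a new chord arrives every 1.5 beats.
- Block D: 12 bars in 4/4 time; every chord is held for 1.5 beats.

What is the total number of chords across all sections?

64 chords

A has 20 beats and chords last 5 each, so 4 chords.
B has 20 beats and chords last 5 each, so 4 chords.
C has 36 beats and chords last 1.5 each, so 24 chords.
D has 48 beats and chords last 1.5 each, so 32 chords.
Total: 4 + 4 + 24 + 32 = 64.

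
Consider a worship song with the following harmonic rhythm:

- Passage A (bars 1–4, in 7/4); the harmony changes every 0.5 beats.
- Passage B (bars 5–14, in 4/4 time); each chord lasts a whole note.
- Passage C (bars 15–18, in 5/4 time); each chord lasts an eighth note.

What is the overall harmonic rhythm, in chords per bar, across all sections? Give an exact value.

53/9 chords per bar

A: 4 bars of 7 beats is 28 beats; at 0.5 beats each that's 56 chords.
B: 10 bars of 4 beats is 40 beats; at 4 beats each that's 10 chords.
C: 4 bars of 5 beats is 20 beats; at 0.5 beats each that's 40 chords.
Overall: 106 chords over 18 bars → 106/18 = 53/9 chords per bar.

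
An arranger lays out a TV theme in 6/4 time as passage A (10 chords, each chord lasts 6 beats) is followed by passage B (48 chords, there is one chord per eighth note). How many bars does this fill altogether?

A: 10 × 6 = 60 beats = 10 bars.
B: 48 × 0.5 = 24 beats = 4 bars.
Total: 10 + 4 = 14 bars.

14 bars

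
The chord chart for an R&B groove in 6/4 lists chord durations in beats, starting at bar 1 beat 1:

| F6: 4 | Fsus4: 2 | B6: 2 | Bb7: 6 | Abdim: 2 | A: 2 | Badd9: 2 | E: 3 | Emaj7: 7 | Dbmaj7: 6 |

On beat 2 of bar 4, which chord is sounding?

Badd9

Beat 2 of bar 4 is beat (4−1)×6 + 2 = 20 overall.
Running totals: F6 ends at 4, Fsus4 ends at 6, B6 ends at 8, Bb7 ends at 14, Abdim ends at 16, A ends at 18, Badd9 ends at 20.
Beat 20 falls within Badd9.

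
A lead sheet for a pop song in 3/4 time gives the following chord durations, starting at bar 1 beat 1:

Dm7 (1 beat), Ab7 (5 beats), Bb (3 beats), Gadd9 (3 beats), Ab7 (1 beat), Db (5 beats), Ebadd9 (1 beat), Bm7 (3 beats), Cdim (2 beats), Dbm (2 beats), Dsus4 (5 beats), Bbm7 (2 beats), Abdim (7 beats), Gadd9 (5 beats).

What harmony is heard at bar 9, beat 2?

Dbm

Beat 2 of bar 9 is beat (9−1)×3 + 2 = 26 overall.
Running totals: Dm7 ends at 1, Ab7 ends at 6, Bb ends at 9, Gadd9 ends at 12, Ab7 ends at 13, Db ends at 18, Ebadd9 ends at 19, Bm7 ends at 22, Cdim ends at 24, Dbm ends at 26.
Beat 26 falls within Dbm.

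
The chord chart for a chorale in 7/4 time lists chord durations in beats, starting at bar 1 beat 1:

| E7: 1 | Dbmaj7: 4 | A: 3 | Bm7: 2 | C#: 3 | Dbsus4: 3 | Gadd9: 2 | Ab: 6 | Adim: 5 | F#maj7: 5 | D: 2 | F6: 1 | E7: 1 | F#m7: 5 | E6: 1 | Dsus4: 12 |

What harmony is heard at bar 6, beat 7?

Beat 7 of bar 6 is beat (6−1)×7 + 7 = 42 overall.
Running totals: E7 ends at 1, Dbmaj7 ends at 5, A ends at 8, Bm7 ends at 10, C# ends at 13, Dbsus4 ends at 16, Gadd9 ends at 18, Ab ends at 24, Adim ends at 29, F#maj7 ends at 34, D ends at 36, F6 ends at 37, E7 ends at 38, F#m7 ends at 43.
Beat 42 falls within F#m7.

F#m7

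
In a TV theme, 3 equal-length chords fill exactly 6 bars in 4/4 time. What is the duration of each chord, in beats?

6 bars × 4 beats/bar = 24 beats total.
24 beats ÷ 3 chords = 8 beats per chord.

8 beats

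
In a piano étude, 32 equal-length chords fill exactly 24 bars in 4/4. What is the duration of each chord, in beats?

3 beats

24 bars × 4 beats/bar = 96 beats total.
96 beats ÷ 32 chords = 3 beats per chord.
(That is a dotted half note.)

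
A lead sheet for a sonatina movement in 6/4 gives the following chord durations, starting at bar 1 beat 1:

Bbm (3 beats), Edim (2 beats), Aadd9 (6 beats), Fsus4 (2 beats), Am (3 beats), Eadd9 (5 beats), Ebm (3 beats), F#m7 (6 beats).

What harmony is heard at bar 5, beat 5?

Beat 5 of bar 5 is beat (5−1)×6 + 5 = 29 overall.
Running totals: Bbm ends at 3, Edim ends at 5, Aadd9 ends at 11, Fsus4 ends at 13, Am ends at 16, Eadd9 ends at 21, Ebm ends at 24, F#m7 ends at 30.
Beat 29 falls within F#m7.

F#m7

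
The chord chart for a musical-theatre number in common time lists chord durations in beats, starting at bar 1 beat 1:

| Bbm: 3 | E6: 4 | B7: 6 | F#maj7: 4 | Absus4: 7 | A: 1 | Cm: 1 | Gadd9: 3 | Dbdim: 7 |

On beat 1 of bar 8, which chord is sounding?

Beat 1 of bar 8 is beat (8−1)×4 + 1 = 29 overall.
Running totals: Bbm ends at 3, E6 ends at 7, B7 ends at 13, F#maj7 ends at 17, Absus4 ends at 24, A ends at 25, Cm ends at 26, Gadd9 ends at 29.
Beat 29 falls within Gadd9.

Gadd9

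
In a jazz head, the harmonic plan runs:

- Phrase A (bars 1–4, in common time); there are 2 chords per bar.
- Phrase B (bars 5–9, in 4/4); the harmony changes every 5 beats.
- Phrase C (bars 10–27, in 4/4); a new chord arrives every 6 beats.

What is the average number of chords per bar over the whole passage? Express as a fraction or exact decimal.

8/9 chords per bar

A: 4 bars of 4 beats is 16 beats; at 2 beats each that's 8 chords.
B: 5 bars of 4 beats is 20 beats; at 5 beats each that's 4 chords.
C: 18 bars of 4 beats is 72 beats; at 6 beats each that's 12 chords.
Overall: 24 chords over 27 bars → 24/27 = 8/9 chords per bar.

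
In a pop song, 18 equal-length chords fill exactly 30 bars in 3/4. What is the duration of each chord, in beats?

5 beats

30 bars × 3 beats/bar = 90 beats total.
90 beats ÷ 18 chords = 5 beats per chord.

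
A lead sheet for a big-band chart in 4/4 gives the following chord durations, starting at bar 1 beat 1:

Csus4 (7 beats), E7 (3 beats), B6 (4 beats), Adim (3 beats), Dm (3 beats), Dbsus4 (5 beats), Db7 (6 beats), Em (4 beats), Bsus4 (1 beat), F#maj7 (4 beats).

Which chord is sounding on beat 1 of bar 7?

Dbsus4

Beat 1 of bar 7 is beat (7−1)×4 + 1 = 25 overall.
Running totals: Csus4 ends at 7, E7 ends at 10, B6 ends at 14, Adim ends at 17, Dm ends at 20, Dbsus4 ends at 25.
Beat 25 falls within Dbsus4.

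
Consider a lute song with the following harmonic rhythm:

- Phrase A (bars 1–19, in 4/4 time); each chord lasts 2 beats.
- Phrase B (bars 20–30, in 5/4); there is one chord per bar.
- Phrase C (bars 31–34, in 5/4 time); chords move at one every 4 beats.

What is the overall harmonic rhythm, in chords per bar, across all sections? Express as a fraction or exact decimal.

A: 19 × 4 = 76 beats ÷ 2 = 38 chords.
B: 11 × 5 = 55 beats ÷ 5 = 11 chords.
C: 4 × 5 = 20 beats ÷ 4 = 5 chords.
Overall: 54 chords over 34 bars → 54/34 = 27/17 chords per bar.

27/17 chords per bar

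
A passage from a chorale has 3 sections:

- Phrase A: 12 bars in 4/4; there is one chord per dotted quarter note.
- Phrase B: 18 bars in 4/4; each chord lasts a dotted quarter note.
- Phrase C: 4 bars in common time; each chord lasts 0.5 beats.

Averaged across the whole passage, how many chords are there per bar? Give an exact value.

56/17 chords per bar

A: 12 × 4 = 48 beats ÷ 1.5 = 32 chords.
B: 18 × 4 = 72 beats ÷ 1.5 = 48 chords.
C: 4 × 4 = 16 beats ÷ 0.5 = 32 chords.
Overall: 112 chords over 34 bars → 112/34 = 56/17 chords per bar.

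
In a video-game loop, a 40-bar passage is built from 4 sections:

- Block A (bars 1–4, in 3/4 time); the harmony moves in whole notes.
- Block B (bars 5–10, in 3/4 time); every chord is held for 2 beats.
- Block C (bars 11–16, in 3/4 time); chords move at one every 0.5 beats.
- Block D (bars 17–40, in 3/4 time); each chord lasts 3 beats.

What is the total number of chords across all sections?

72 chords

A: 4 bars × 3 beats = 12 beats; 4 beats/chord → 3 chords.
B: 6 bars × 3 beats = 18 beats; 2 beats/chord → 9 chords.
C: 6 bars × 3 beats = 18 beats; 0.5 beats/chord → 36 chords.
D: 24 bars × 3 beats = 72 beats; 3 beats/chord → 24 chords.
Total: 3 + 9 + 36 + 24 = 72.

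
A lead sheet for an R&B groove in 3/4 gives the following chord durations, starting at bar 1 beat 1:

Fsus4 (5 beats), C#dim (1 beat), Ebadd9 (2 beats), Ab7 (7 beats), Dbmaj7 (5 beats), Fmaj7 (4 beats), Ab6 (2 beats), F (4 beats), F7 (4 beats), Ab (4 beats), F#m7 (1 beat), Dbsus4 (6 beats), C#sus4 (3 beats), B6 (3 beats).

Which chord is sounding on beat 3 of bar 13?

Beat 3 of bar 13 is beat (13−1)×3 + 3 = 39 overall.
Running totals: Fsus4 ends at 5, C#dim ends at 6, Ebadd9 ends at 8, Ab7 ends at 15, Dbmaj7 ends at 20, Fmaj7 ends at 24, Ab6 ends at 26, F ends at 30, F7 ends at 34, Ab ends at 38, F#m7 ends at 39.
Beat 39 falls within F#m7.

F#m7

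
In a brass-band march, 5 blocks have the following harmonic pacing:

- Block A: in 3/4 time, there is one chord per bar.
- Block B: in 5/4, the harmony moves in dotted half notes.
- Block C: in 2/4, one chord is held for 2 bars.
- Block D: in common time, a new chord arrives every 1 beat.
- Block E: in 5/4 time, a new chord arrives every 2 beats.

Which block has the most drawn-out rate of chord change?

Block C

A: each chord is 3 beats in 3/4, so 1 per bar.
B: each chord is 3 beats in 5/4, so 5/3 per bar.
C: each chord is 4 beats in 2/4, so 0.5 per bar.
D: each chord is 1 beat in 4/4, so 4 per bar.
E: each chord is 2 beats in 5/4, so 2.5 per bar.
Slowest is C at 0.5 chords/bar.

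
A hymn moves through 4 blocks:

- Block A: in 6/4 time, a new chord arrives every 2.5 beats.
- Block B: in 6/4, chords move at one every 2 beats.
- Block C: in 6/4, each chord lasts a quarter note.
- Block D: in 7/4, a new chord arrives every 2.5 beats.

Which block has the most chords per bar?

A: 6 beats/bar ÷ 2.5 beats/chord = 2.4 chords/bar.
B: 6 beats/bar ÷ 2 beats/chord = 3 chords/bar.
C: 6 beats/bar ÷ 1 beat/chord = 6 chords/bar.
D: 7 beats/bar ÷ 2.5 beats/chord = 2.8 chords/bar.
Fastest is C at 6 chords/bar.

Block C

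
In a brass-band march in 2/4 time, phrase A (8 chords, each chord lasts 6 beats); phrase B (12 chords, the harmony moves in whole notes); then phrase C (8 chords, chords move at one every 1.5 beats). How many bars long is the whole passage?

54 bars

A: 8 × 6 = 48 beats = 24 bars.
B: 12 × 4 = 48 beats = 24 bars.
C: 8 × 1.5 = 12 beats = 6 bars.
Total: 24 + 24 + 6 = 54 bars.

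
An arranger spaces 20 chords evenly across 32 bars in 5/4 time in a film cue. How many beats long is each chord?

8 beats

32 bars × 5 beats/bar = 160 beats total.
160 beats ÷ 20 chords = 8 beats per chord.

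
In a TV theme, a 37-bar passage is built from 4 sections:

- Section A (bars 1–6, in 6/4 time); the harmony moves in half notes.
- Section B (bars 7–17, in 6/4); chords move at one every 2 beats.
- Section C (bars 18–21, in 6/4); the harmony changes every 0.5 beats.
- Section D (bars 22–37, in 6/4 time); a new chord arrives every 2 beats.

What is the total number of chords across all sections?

147 chords

A: 6·6 = 36 beats, 36/2 = 18 chords.
B: 11·6 = 66 beats, 66/2 = 33 chords.
C: 4·6 = 24 beats, 24/0.5 = 48 chords.
D: 16·6 = 96 beats, 96/2 = 48 chords.
Total: 18 + 33 + 48 + 48 = 147.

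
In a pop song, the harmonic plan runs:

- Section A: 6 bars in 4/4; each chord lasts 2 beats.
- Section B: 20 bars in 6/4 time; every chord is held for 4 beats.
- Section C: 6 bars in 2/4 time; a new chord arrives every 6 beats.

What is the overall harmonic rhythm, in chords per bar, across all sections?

A: 6 × 4 = 24 beats ÷ 2 = 12 chords.
B: 20 × 6 = 120 beats ÷ 4 = 30 chords.
C: 6 × 2 = 12 beats ÷ 6 = 2 chords.
Overall: 44 chords over 32 bars → 44/32 = 1.375 chords per bar.

1.375 chords per bar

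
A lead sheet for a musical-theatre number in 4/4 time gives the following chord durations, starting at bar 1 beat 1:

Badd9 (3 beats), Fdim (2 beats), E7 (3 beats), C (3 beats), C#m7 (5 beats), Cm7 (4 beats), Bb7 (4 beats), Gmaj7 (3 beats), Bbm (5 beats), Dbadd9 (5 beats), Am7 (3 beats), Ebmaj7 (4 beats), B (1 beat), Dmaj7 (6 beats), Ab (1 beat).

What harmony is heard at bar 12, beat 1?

Beat 1 of bar 12 is beat (12−1)×4 + 1 = 45 overall.
Running totals: Badd9 ends at 3, Fdim ends at 5, E7 ends at 8, C ends at 11, C#m7 ends at 16, Cm7 ends at 20, Bb7 ends at 24, Gmaj7 ends at 27, Bbm ends at 32, Dbadd9 ends at 37, Am7 ends at 40, Ebmaj7 ends at 44, B ends at 45.
Beat 45 falls within B.

B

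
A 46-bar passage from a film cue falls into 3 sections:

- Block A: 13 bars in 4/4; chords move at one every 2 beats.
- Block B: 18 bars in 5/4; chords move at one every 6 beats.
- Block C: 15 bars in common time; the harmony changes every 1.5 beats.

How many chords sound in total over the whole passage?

A has 52 beats and chords last 2 each, so 26 chords.
B has 90 beats and chords last 6 each, so 15 chords.
C has 60 beats and chords last 1.5 each, so 40 chords.
Total: 26 + 15 + 40 = 81.

81 chords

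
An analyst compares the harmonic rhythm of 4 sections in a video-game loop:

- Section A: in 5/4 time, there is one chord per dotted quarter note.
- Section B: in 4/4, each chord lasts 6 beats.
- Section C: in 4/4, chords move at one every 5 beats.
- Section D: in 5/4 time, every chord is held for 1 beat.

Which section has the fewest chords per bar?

Section B

A: each chord is 1.5 beats in 5/4, so 10/3 per bar.
B: each chord is 6 beats in 4/4, so 2/3 per bar.
C: each chord is 5 beats in 4/4, so 0.8 per bar.
D: each chord is 1 beat in 5/4, so 5 per bar.
Slowest is B at 2/3 chords/bar.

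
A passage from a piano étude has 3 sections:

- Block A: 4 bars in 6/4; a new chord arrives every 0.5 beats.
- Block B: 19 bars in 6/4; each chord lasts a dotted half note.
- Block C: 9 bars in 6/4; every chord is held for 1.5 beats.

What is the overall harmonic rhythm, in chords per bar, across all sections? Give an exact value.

61/16 chords per bar

A: 4 bars of 6 beats is 24 beats; at 0.5 beats each that's 48 chords.
B: 19 bars of 6 beats is 114 beats; at 3 beats each that's 38 chords.
C: 9 bars of 6 beats is 54 beats; at 1.5 beats each that's 36 chords.
Overall: 122 chords over 32 bars → 122/32 = 61/16 chords per bar.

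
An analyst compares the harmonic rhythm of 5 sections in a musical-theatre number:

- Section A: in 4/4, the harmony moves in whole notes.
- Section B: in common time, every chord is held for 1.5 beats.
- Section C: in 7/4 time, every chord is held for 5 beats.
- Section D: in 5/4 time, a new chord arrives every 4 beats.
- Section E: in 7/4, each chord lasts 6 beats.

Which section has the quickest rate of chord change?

A: each chord is 4 beats in 4/4, so 1 per bar.
B: each chord is 1.5 beats in 4/4, so 8/3 per bar.
C: each chord is 5 beats in 7/4, so 1.4 per bar.
D: each chord is 4 beats in 5/4, so 1.25 per bar.
E: each chord is 6 beats in 7/4, so 7/6 per bar.
Fastest is B at 8/3 chords/bar.

Section B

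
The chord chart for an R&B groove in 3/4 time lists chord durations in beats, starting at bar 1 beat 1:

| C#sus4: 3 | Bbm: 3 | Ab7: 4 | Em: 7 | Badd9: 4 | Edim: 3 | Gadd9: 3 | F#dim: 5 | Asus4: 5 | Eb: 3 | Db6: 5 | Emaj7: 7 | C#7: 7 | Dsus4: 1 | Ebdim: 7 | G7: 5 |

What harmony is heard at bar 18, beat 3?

C#7

Beat 3 of bar 18 is beat (18−1)×3 + 3 = 54 overall.
Running totals: C#sus4 ends at 3, Bbm ends at 6, Ab7 ends at 10, Em ends at 17, Badd9 ends at 21, Edim ends at 24, Gadd9 ends at 27, F#dim ends at 32, Asus4 ends at 37, Eb ends at 40, Db6 ends at 45, Emaj7 ends at 52, C#7 ends at 59.
Beat 54 falls within C#7.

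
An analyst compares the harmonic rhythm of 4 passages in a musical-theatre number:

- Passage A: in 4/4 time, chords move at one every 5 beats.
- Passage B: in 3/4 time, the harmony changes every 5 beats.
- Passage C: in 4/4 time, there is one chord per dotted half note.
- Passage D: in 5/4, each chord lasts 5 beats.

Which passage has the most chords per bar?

Passage C

A: each chord is 5 beats in 4/4, so 0.8 per bar.
B: each chord is 5 beats in 3/4, so 0.6 per bar.
C: each chord is 3 beats in 4/4, so 4/3 per bar.
D: each chord is 5 beats in 5/4, so 1 per bar.
Fastest is C at 4/3 chords/bar.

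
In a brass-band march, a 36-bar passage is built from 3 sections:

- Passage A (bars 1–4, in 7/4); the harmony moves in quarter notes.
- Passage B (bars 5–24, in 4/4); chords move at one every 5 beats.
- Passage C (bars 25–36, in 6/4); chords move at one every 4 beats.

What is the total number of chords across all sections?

62 chords

A has 28 beats and chords last 1 each, so 28 chords.
B has 80 beats and chords last 5 each, so 16 chords.
C has 72 beats and chords last 4 each, so 18 chords.
Total: 28 + 16 + 18 = 62.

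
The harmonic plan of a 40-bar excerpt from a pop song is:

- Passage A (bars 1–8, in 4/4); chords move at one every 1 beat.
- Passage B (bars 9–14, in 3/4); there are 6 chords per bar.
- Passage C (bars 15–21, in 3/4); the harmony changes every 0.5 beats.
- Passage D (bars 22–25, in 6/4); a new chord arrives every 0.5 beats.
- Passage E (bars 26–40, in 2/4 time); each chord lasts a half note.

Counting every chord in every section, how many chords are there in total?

A has 32 beats and chords last 1 each, so 32 chords.
B has 18 beats and chords last 0.5 each, so 36 chords.
C has 21 beats and chords last 0.5 each, so 42 chords.
D has 24 beats and chords last 0.5 each, so 48 chords.
E has 30 beats and chords last 2 each, so 15 chords.
Total: 32 + 36 + 42 + 48 + 15 = 173.

173 chords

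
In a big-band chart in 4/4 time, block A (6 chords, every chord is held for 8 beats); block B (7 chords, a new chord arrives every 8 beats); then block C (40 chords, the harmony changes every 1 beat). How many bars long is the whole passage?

A: 6 × 8 = 48 beats = 12 bars.
B: 7 × 8 = 56 beats = 14 bars.
C: 40 × 1 = 40 beats = 10 bars.
Total: 12 + 14 + 10 = 36 bars.

36 bars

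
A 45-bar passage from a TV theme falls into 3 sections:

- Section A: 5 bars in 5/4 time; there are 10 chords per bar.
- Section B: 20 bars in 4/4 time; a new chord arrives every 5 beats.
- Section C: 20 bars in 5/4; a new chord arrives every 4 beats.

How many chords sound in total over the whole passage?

91 chords

A: 5 bars × 5 beats = 25 beats; 0.5 beats/chord → 50 chords.
B: 20 bars × 4 beats = 80 beats; 5 beats/chord → 16 chords.
C: 20 bars × 5 beats = 100 beats; 4 beats/chord → 25 chords.
Total: 50 + 16 + 25 = 91.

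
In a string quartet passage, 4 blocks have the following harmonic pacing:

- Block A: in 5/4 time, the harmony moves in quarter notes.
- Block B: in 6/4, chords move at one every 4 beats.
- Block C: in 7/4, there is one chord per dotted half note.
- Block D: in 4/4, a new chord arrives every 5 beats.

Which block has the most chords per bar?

Block A

A: each chord is 1 beat in 5/4, so 5 per bar.
B: each chord is 4 beats in 6/4, so 1.5 per bar.
C: each chord is 3 beats in 7/4, so 7/3 per bar.
D: each chord is 5 beats in 4/4, so 0.8 per bar.
Fastest is A at 5 chords/bar.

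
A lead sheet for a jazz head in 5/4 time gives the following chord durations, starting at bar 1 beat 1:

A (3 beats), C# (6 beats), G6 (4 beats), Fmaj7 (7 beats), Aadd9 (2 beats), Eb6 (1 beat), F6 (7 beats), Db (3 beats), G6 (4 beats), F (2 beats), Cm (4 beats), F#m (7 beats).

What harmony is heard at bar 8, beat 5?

Cm

Beat 5 of bar 8 is beat (8−1)×5 + 5 = 40 overall.
Running totals: A ends at 3, C# ends at 9, G6 ends at 13, Fmaj7 ends at 20, Aadd9 ends at 22, Eb6 ends at 23, F6 ends at 30, Db ends at 33, G6 ends at 37, F ends at 39, Cm ends at 43.
Beat 40 falls within Cm.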